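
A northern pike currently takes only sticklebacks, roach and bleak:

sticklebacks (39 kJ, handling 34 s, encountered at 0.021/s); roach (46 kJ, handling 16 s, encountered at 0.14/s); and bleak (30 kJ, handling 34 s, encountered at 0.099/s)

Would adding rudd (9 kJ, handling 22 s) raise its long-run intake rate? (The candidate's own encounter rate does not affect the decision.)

Current rate: (0.021×39 + 0.14×46 + 0.099×30)/(1 + 0.021×34 + 0.14×16 + 0.099×34) = 1.397 kJ/s.
Profitability of rudd: 9/22 = 0.4091 kJ/s.
Since 0.4091 < R, time spent handling rudd is better spent searching.

No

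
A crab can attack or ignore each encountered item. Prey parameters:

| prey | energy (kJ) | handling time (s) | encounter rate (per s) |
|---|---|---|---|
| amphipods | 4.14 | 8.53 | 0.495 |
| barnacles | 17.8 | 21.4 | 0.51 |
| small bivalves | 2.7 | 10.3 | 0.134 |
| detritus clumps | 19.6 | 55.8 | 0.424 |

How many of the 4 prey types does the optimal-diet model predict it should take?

1

Profitabilities (E/h, kJ/s): barnacles 0.832, amphipods 0.485, detritus clumps 0.351, small bivalves 0.262. Add prey in this order while the next type's profitability exceeds the intake rate on those already taken.
Rate on top 1: 0.762. amphipods: 0.485 < 0.762 → exclude; stop.
Optimal diet: barnacles — 1 of 4 types.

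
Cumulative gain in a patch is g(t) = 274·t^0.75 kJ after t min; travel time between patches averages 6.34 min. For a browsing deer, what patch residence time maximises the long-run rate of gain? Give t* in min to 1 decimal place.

Maximise g(t)/(T+t): set derivative to zero → g'(t)(T+t) = g(t).
g'(t) = 0.75·274·t^-0.25. Setting 0.75·274·t^-0.25 = 274·t^0.75/(6.34+t) gives 0.75(6.34+t) = t, so 0.25·t = 0.75×6.34.
t* = 0.75×6.34/0.25 = 19.02 min.

19.0 min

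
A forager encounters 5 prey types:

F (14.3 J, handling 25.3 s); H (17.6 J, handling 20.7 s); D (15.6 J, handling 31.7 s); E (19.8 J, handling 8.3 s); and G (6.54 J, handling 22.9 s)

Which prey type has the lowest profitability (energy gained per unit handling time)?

G

Profitability E/h (J/s): F = 14.3/25.3 = 0.565, H = 17.6/20.7 = 0.85, D = 15.6/31.7 = 0.492, E = 19.8/8.3 = 2.39, G = 6.54/22.9 = 0.286.
Ranked: E > H > F > D > G.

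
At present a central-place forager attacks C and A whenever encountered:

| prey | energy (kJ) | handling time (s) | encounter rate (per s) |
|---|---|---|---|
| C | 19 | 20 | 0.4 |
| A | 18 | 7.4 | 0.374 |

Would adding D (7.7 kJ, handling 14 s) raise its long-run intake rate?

No

Current rate: (0.4×19 + 0.374×18)/(1 + 0.4×20 + 0.374×7.4) = 1.218 kJ/s.
Profitability of D: 7.7/14 = 0.55 kJ/s.
Since 0.55 < R, time spent handling D is better spent searching.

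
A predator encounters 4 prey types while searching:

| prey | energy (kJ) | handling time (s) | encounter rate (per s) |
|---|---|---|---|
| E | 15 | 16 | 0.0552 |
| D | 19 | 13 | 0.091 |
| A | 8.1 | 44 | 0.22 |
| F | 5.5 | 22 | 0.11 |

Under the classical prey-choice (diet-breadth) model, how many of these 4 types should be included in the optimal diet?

Profitabilities (E/h, kJ/s): D 1.46, E 0.938, F 0.25, A 0.184. Add prey in this order while the next type's profitability exceeds the intake rate on those already taken.
Rate on top 1: 0.792. E: 0.938 > 0.792 → include.
Rate on top 2: 0.8339. F: 0.25 < 0.8339 → exclude; stop.
Optimal diet: D, E — 2 of 4 types.

2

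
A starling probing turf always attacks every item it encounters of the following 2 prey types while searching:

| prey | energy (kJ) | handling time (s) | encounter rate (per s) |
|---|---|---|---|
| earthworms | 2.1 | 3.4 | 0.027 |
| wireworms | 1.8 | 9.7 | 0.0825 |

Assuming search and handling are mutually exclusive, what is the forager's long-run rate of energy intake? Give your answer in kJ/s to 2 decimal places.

0.11 kJ/s

R = (0.027×2.1 + 0.0825×1.8) / (1 + 0.027×3.4 + 0.0825×9.7) = 0.2052/1.892 = 0.1085 kJ/s.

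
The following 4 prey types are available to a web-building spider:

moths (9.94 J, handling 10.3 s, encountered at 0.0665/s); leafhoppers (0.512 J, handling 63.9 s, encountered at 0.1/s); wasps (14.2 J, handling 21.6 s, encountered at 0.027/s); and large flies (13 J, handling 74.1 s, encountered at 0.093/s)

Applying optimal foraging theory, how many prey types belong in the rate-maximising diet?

2

E/h in descending order: moths 0.965, wasps 0.657, large flies 0.175, leafhoppers 0.00801 J/s. The optimal diet is the largest prefix of this list for which every included type satisfies E_i/h_i > R on the types above it.
Rate on top 1: 0.3923. wasps: 0.657 > 0.3923 → include.
Rate on top 2: 0.4605. large flies: 0.175 < 0.4605 → exclude; stop.
Optimal diet: moths, wasps — 2 of 4 types.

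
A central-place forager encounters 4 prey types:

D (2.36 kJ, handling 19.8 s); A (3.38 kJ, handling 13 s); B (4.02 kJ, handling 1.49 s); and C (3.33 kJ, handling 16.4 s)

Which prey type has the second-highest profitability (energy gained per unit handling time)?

A

In descending order of E/h:
B: 4.02/1.49 = 2.7 kJ/s
A: 3.38/13 = 0.26 kJ/s
C: 3.33/16.4 = 0.203 kJ/s
D: 2.36/19.8 = 0.119 kJ/s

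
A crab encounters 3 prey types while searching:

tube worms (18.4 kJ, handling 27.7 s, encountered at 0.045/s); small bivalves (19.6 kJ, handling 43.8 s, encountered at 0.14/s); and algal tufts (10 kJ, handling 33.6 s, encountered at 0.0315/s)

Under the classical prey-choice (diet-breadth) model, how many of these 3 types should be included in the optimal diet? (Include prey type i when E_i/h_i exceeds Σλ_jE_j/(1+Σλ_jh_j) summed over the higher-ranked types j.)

E/h in descending order: tube worms 0.664, small bivalves 0.447, algal tufts 0.298 kJ/s. The optimal diet is the largest prefix of this list for which every included type satisfies E_i/h_i > R on the types above it.
Rate on top 1: 0.3686. small bivalves: 0.447 > 0.3686 → include.
Rate on top 2: 0.4263. algal tufts: 0.298 < 0.4263 → exclude; stop.
Optimal diet: tube worms, small bivalves — 2 of 3 types.

2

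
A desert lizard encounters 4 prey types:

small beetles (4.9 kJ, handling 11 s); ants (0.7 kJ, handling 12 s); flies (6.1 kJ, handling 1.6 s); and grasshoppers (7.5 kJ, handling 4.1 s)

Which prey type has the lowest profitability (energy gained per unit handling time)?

Profitability E/h (kJ/s): small beetles = 4.9/11 = 0.445, ants = 0.7/12 = 0.0583, flies = 6.1/1.6 = 3.81, grasshoppers = 7.5/4.1 = 1.83.
Ranked: flies > grasshoppers > small beetles > ants.

ants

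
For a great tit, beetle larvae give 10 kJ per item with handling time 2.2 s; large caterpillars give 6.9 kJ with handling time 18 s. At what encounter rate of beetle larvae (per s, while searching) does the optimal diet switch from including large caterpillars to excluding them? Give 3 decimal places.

0.042 per s

Drop large caterpillars once their profitability E₂/h₂ falls below the rate achievable on beetle larvae alone: E₂/h₂ = λE₁/(1 + λh₁).
Solve for λ: λE₁h₂ = E₂(1 + λh₁) → λ(E₁h₂ − E₂h₁) = E₂ → λ = E₂/(E₁h₂ − E₂h₁).
λ = 6.9/(10×18 − 6.9×2.2) = 6.9/164.8 = 0.04186 per s.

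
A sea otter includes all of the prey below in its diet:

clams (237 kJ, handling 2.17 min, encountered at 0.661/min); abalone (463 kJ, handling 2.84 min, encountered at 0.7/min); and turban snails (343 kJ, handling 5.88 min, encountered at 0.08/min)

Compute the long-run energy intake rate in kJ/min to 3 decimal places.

Energy encountered per unit search time: 0.661×237 + 0.7×463 + 0.08×343 = 508.2 kJ/min.
Handling time per unit search time: 0.661×2.17 + 0.7×2.84 + 0.08×5.88 = 3.893.
Rate = 508.2/(1 + 3.893) = 103.9 kJ/min.

103.867 kJ/min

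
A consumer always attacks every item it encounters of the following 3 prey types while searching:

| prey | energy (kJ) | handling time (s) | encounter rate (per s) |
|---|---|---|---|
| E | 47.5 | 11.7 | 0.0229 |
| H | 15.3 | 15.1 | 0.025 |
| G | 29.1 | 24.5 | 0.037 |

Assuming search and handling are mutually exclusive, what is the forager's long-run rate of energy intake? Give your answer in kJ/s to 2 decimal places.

1.00 kJ/s

Energy encountered per unit search time: 0.0229×47.5 + 0.025×15.3 + 0.037×29.1 = 2.547 kJ/s.
Handling time per unit search time: 0.0229×11.7 + 0.025×15.1 + 0.037×24.5 = 1.552.
Rate = 2.547/(1 + 1.552) = 0.998 kJ/s.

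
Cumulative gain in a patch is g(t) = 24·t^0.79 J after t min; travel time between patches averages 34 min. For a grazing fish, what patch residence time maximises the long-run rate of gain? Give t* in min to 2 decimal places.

Optimal t* satisfies g'(t*) = g(t*)/(T + t*).
g'(t) = 0.79·24·t^-0.21. Setting 0.79·24·t^-0.21 = 24·t^0.79/(34+t) gives 0.79(34+t) = t, so 0.21·t = 0.79×34.
t* = 0.79×34/0.21 = 127.9 min.

127.90 min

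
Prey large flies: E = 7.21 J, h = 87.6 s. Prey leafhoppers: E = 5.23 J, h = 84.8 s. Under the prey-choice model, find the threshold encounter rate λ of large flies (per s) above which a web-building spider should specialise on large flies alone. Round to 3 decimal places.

0.034 per s

The zero-one rule: include leafhoppers iff E₂/h₂ > λE₁/(1+λh₁). Equality gives the switch point.
λE₁h₂ = E₂ + λE₂h₁ ⇒ λ = E₂/(E₁h₂ − E₂h₁) = 5.23/(611.4 − 458.1) = 0.03413 per s.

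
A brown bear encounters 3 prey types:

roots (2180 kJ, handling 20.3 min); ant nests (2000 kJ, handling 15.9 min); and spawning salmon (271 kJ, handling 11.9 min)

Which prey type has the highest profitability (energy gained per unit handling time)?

ant nests

In descending order of E/h:
ant nests: 2000/15.9 = 126 kJ/min
roots: 2180/20.3 = 107 kJ/min
spawning salmon: 271/11.9 = 22.8 kJ/min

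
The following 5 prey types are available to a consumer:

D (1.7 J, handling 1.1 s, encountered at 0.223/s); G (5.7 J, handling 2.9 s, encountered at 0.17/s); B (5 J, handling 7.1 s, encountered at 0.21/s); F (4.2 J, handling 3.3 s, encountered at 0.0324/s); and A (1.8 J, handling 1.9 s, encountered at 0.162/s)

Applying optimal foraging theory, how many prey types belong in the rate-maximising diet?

4

Rank by E/h (J/s): G 1.97, D 1.55, F 1.27, A 0.947, B 0.704. Include each in turn until the next type's E/h falls below the running intake rate.
Rate on top 1: 0.649. D: 1.55 > 0.649 → include.
Rate on top 2: 0.7755. F: 1.27 > 0.7755 → include.
Rate on top 3: 0.8043. A: 0.947 > 0.8043 → include.
Rate on top 4: 0.8248. B: 0.704 < 0.8248 → exclude; stop.
Optimal diet: G, D, F, A — 4 of 5 types.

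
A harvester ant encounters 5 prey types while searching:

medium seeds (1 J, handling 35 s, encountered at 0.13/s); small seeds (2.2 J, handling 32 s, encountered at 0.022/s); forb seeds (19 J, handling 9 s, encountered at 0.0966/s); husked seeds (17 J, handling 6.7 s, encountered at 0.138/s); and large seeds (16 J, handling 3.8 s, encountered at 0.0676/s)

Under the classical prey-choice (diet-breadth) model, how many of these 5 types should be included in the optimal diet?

E/h in descending order: large seeds 4.21, husked seeds 2.54, forb seeds 2.11, small seeds 0.0688, medium seeds 0.0286 J/s. The optimal diet is the largest prefix of this list for which every included type satisfies E_i/h_i > R on the types above it.
Rate on top 1: 0.8605. husked seeds: 2.54 > 0.8605 → include.
Rate on top 2: 1.571. forb seeds: 2.11 > 1.571 → include.
Rate on top 3: 1.725. small seeds: 0.0688 < 1.725 → exclude; stop.
Optimal diet: large seeds, husked seeds, forb seeds — 3 of 5 types.

3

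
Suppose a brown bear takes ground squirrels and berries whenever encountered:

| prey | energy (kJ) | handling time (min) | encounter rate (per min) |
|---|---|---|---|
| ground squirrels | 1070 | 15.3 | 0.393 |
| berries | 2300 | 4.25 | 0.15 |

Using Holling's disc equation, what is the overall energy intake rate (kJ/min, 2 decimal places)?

100.06 kJ/min

Energy encountered per unit search time: 0.393×1070 + 0.15×2300 = 765.5 kJ/min.
Handling time per unit search time: 0.393×15.3 + 0.15×4.25 = 6.65.
Rate = 765.5/(1 + 6.65) = 100.1 kJ/min.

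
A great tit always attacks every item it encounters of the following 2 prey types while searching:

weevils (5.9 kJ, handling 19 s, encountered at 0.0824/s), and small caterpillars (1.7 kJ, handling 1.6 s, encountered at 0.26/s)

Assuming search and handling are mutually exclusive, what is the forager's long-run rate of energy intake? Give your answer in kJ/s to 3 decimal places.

0.311 kJ/s

Energy encountered per unit search time: 0.0824×5.9 + 0.26×1.7 = 0.9282 kJ/s.
Handling time per unit search time: 0.0824×19 + 0.26×1.6 = 1.982.
Rate = 0.9282/(1 + 1.982) = 0.3113 kJ/s.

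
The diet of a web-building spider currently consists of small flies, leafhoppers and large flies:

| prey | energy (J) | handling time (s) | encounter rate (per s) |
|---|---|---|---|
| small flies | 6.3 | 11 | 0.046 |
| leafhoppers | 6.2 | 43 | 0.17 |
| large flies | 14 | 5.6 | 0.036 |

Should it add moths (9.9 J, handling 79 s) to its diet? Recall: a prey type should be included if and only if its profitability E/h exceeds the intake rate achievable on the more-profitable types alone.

No

Intake rate on the current diet: R = (0.046×6.3 + 0.17×6.2 + 0.036×14) / (1 + 0.046×11 + 0.17×43 + 0.036×5.6) = 1.848/9.018 = 0.2049 J/s.
moths: E/h = 9.9/79 = 0.1253 J/s.
Since 0.1253 < R, time spent handling moths is better spent searching.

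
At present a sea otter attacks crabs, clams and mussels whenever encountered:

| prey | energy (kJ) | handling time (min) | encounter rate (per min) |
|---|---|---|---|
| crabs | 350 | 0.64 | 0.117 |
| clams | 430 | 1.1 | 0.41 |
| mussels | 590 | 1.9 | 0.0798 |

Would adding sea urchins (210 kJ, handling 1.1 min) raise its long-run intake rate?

Yes

Current rate: (0.117×350 + 0.41×430 + 0.0798×590)/(1 + 0.117×0.64 + 0.41×1.1 + 0.0798×1.9) = 157.6 kJ/min.
sea urchins: E/h = 210/1.1 = 190.9 kJ/min.
Since 190.9 > R, including sea urchins increases the long-run rate.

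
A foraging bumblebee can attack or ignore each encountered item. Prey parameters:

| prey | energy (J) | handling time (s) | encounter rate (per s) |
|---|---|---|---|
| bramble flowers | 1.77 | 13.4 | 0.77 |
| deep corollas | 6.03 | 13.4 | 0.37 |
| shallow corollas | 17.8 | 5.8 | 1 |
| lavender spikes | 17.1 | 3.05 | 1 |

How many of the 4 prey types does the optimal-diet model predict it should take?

Profitabilities (E/h, J/s): lavender spikes 5.61, shallow corollas 3.07, deep corollas 0.45, bramble flowers 0.132. Add prey in this order while the next type's profitability exceeds the intake rate on those already taken.
Rate on top 1: 4.222. shallow corollas: 3.07 < 4.222 → exclude; stop.
Optimal diet: lavender spikes — 1 of 4 types.

1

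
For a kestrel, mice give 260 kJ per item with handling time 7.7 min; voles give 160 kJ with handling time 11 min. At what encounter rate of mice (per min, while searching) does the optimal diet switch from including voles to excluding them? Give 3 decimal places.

Drop voles once their profitability E₂/h₂ falls below the rate achievable on mice alone: E₂/h₂ = λE₁/(1 + λh₁).
Solve for λ: λE₁h₂ = E₂(1 + λh₁) → λ(E₁h₂ − E₂h₁) = E₂ → λ = E₂/(E₁h₂ − E₂h₁).
λ = 160/(260×11 − 160×7.7) = 160/1628 = 0.09828 per min.

0.098 per min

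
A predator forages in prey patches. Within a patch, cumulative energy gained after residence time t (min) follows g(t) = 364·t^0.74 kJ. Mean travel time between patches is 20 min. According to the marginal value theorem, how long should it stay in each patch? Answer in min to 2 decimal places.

56.92 min

Optimal t* satisfies g'(t*) = g(t*)/(T + t*).
g'(t) = 0.74·364·t^-0.26. Setting 0.74·364·t^-0.26 = 364·t^0.74/(20+t) gives 0.74(20+t) = t, so 0.26·t = 0.74×20.
t* = 0.74×20/0.26 = 56.92 min.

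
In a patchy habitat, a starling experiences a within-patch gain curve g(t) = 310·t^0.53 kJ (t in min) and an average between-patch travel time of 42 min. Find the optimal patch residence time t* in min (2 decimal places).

Maximise g(t)/(T+t): set derivative to zero → g'(t)(T+t) = g(t).
g'(t) = 0.53·310·t^-0.47. Setting 0.53·310·t^-0.47 = 310·t^0.53/(42+t) gives 0.53(42+t) = t, so 0.47·t = 0.53×42.
t* = 0.53×42/0.47 = 47.36 min.

47.36 min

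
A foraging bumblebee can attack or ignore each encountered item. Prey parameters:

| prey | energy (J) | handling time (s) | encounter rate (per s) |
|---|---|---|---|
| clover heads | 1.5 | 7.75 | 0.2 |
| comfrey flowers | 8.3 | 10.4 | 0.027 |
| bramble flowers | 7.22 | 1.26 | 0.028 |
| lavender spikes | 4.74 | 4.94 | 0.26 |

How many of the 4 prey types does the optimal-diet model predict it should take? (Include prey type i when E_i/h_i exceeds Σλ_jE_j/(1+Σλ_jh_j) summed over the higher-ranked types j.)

Rank by E/h (J/s): bramble flowers 5.73, lavender spikes 0.96, comfrey flowers 0.798, clover heads 0.194. Include each in turn until the next type's E/h falls below the running intake rate.
Rate on top 1: 0.1953. lavender spikes: 0.96 > 0.1953 → include.
Rate on top 2: 0.6184. comfrey flowers: 0.798 > 0.6184 → include.
Rate on top 3: 0.6378. clover heads: 0.194 < 0.6378 → exclude; stop.
Optimal diet: bramble flowers, lavender spikes, comfrey flowers — 3 of 4 types.

3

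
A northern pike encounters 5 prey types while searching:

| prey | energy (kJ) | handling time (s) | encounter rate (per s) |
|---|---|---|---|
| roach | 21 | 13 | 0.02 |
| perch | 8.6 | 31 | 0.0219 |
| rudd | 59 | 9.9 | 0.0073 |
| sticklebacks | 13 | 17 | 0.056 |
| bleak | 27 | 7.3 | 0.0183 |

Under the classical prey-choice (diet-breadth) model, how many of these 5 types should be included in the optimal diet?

Profitabilities (E/h, kJ/s): rudd 5.96, bleak 3.7, roach 1.62, sticklebacks 0.765, perch 0.277. Add prey in this order while the next type's profitability exceeds the intake rate on those already taken.
Rate on top 1: 0.4017. bleak: 3.7 > 0.4017 → include.
Rate on top 2: 0.7669. roach: 1.62 > 0.7669 → include.
Rate on top 3: 0.9174. sticklebacks: 0.765 < 0.9174 → exclude; stop.
Optimal diet: rudd, bleak, roach — 3 of 5 types.

3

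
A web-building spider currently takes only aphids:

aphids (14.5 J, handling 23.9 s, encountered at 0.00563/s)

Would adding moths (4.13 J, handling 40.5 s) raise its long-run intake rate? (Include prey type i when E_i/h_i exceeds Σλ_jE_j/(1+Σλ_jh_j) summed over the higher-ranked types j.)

Intake rate on the current diet: R = (0.00563×14.5) / (1 + 0.00563×23.9) = 0.08163/1.135 = 0.07195 J/s.
Profitability of moths: 4.13/40.5 = 0.102 J/s.
Since 0.102 > R, including moths increases the long-run rate.

Yes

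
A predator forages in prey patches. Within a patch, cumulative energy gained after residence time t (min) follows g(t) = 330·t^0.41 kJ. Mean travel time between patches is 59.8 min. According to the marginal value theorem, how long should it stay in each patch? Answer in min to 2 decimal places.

Maximise g(t)/(T+t): set derivative to zero → g'(t)(T+t) = g(t).
g'(t) = 0.41·330·t^-0.59. Setting 0.41·330·t^-0.59 = 330·t^0.41/(59.8+t) gives 0.41(59.8+t) = t, so 0.59·t = 0.41×59.8.
t* = 0.41×59.8/0.59 = 41.56 min.

41.56 min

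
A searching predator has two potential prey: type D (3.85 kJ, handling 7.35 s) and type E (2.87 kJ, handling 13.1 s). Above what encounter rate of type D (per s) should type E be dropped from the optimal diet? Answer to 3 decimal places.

0.098 per s

At the threshold, the rate on type D alone equals the profitability of type E: λ·3.85/(1 + λ·7.35) = 2.87/13.1 = 0.2191.
Rearranging, λ(3.85 − 0.2191×7.35) = 0.2191, so λ = 0.2191/2.24 = 0.09782 per s.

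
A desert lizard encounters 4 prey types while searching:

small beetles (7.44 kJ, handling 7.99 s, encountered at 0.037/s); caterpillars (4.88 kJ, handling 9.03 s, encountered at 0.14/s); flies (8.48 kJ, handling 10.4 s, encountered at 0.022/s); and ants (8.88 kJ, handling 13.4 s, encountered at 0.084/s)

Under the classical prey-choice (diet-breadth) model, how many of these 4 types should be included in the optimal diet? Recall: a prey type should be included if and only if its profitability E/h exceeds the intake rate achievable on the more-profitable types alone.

E/h in descending order: small beetles 0.931, flies 0.815, ants 0.663, caterpillars 0.54 kJ/s. The optimal diet is the largest prefix of this list for which every included type satisfies E_i/h_i > R on the types above it.
Rate on top 1: 0.2125. flies: 0.815 > 0.2125 → include.
Rate on top 2: 0.303. ants: 0.663 > 0.303 → include.
Rate on top 3: 0.4558. caterpillars: 0.54 > 0.4558 → include.
Optimal diet: small beetles, flies, ants, caterpillars — 4 of 4 types.

4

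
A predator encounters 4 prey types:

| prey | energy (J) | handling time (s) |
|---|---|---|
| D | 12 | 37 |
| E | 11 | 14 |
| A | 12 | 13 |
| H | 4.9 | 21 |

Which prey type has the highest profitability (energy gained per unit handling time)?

A

Profitability E/h (J/s): D = 12/37 = 0.324, E = 11/14 = 0.786, A = 12/13 = 0.923, H = 4.9/21 = 0.233.
Ranked: A > E > D > H.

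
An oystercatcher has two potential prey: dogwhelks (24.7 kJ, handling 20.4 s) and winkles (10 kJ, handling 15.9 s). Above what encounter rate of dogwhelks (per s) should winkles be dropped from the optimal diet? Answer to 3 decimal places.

0.053 per s

At the threshold, the rate on dogwhelks alone equals the profitability of winkles: λ·24.7/(1 + λ·20.4) = 10/15.9 = 0.6289.
Rearranging, λ(24.7 − 0.6289×20.4) = 0.6289, so λ = 0.6289/11.87 = 0.05299 per s.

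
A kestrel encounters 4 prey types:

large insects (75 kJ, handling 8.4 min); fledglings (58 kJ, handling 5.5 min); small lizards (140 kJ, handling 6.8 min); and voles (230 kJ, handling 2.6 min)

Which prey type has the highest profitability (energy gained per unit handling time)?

Profitability E/h (kJ/min): large insects = 75/8.4 = 8.93, fledglings = 58/5.5 = 10.5, small lizards = 140/6.8 = 20.6, voles = 230/2.6 = 88.5.
Ranked: voles > small lizards > fledglings > large insects.

voles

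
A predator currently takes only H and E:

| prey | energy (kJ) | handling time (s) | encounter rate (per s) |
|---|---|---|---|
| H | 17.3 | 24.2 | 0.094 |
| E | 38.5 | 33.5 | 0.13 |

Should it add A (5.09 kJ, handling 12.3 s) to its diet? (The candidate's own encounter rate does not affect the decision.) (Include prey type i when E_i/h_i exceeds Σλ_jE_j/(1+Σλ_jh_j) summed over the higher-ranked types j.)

No

Current rate: (0.094×17.3 + 0.13×38.5)/(1 + 0.094×24.2 + 0.13×33.5) = 0.8691 kJ/s.
Profitability of A: 5.09/12.3 = 0.4138 kJ/s.
Since 0.4138 < R, time spent handling A is better spent searching.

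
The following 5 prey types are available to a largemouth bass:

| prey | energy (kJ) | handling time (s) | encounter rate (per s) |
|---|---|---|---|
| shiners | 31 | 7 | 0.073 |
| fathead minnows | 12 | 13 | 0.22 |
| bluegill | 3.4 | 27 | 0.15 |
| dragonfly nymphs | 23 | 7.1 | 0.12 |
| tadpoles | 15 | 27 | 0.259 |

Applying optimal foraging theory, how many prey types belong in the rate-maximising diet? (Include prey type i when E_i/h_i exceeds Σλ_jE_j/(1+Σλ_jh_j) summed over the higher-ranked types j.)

2

Rank by E/h (kJ/s): shiners 4.43, dragonfly nymphs 3.24, fathead minnows 0.923, tadpoles 0.556, bluegill 0.126. Include each in turn until the next type's E/h falls below the running intake rate.
Rate on top 1: 1.498. dragonfly nymphs: 3.24 > 1.498 → include.
Rate on top 2: 2.126. fathead minnows: 0.923 < 2.126 → exclude; stop.
Optimal diet: shiners, dragonfly nymphs — 2 of 5 types.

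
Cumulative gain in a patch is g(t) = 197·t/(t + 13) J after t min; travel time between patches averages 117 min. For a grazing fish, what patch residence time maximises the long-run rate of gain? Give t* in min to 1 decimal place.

Optimal t* satisfies g'(t*) = g(t*)/(T + t*).
g'(t) = 197·13/(t + 13)². Setting 197·13/(t+13)² = 197t/[(t+13)(117+t)] gives 13(117+t) = t(t+13), so t² = 13×117 = 1521.
t* = √1521 = 39 min.

39.0 min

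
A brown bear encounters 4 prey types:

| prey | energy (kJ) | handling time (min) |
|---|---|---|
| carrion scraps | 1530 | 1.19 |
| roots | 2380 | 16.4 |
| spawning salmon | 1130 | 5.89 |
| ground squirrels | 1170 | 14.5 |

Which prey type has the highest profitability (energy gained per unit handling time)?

In descending order of E/h:
carrion scraps: 1530/1.19 = 1.29e+03 kJ/min
spawning salmon: 1130/5.89 = 192 kJ/min
roots: 2380/16.4 = 145 kJ/min
ground squirrels: 1170/14.5 = 80.7 kJ/min

carrion scraps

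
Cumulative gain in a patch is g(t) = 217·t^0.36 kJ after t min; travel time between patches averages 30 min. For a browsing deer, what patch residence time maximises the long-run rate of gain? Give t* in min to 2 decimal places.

Maximise g(t)/(T+t): set derivative to zero → g'(t)(T+t) = g(t).
g'(t) = 0.36·217·t^-0.64. Setting 0.36·217·t^-0.64 = 217·t^0.36/(30+t) gives 0.36(30+t) = t, so 0.64·t = 0.36×30.
t* = 0.36×30/0.64 = 16.87 min.

16.87 min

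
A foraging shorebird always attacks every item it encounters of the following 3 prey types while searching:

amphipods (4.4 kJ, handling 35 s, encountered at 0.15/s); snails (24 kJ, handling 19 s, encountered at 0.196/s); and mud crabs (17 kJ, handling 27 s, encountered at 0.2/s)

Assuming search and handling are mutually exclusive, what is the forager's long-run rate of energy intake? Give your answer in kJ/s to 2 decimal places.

0.57 kJ/s

R = Σλ_iE_i / (1 + Σλ_ih_i)
Numerator: 0.15×4.4 + 0.196×24 + 0.2×17 = 8.764
Denominator: 1 + 0.15×35 + 0.196×19 + 0.2×27 = 15.37
R = 8.764/15.37 = 0.5701 kJ/s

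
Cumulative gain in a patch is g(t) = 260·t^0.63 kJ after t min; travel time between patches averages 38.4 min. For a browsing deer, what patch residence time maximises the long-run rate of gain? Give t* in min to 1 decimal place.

By the marginal value theorem, leave when the instantaneous gain rate g'(t) equals the habitat-wide average g(t)/(T + t).
g'(t) = 0.63·260·t^-0.37. Setting 0.63·260·t^-0.37 = 260·t^0.63/(38.4+t) gives 0.63(38.4+t) = t, so 0.37·t = 0.63×38.4.
t* = 0.63×38.4/0.37 = 65.38 min.

65.4 min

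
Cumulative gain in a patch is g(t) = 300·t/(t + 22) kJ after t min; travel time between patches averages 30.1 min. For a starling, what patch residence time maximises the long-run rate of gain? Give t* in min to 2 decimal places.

Maximise g(t)/(T+t): set derivative to zero → g'(t)(T+t) = g(t).
g'(t) = 300·22/(t + 22)². Setting 300·22/(t+22)² = 300t/[(t+22)(30.1+t)] gives 22(30.1+t) = t(t+22), so t² = 22×30.1 = 662.2.
t* = √662.2 = 25.73 min.

25.73 min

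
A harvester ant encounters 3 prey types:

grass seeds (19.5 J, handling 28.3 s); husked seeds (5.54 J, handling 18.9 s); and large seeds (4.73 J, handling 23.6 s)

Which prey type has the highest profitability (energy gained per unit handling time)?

In descending order of E/h:
grass seeds: 19.5/28.3 = 0.689 J/s
husked seeds: 5.54/18.9 = 0.293 J/s
large seeds: 4.73/23.6 = 0.2 J/s

grass seeds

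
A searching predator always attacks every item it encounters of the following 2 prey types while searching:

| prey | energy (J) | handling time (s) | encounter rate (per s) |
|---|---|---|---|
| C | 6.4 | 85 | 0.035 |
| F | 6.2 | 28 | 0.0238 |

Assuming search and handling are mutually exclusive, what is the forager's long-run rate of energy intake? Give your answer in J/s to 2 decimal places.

0.08 J/s

R = Σλ_iE_i / (1 + Σλ_ih_i)
Numerator: 0.035×6.4 + 0.0238×6.2 = 0.3716
Denominator: 1 + 0.035×85 + 0.0238×28 = 4.641
R = 0.3716/4.641 = 0.08005 J/s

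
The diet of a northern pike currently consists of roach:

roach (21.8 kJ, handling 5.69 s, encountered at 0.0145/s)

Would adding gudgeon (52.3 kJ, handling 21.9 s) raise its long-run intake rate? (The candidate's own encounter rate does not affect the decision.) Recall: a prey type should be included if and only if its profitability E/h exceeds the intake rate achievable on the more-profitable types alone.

Current rate: (0.0145×21.8)/(1 + 0.0145×5.69) = 0.292 kJ/s.
gudgeon: E/h = 52.3/21.9 = 2.388 kJ/s.
2.388 > 0.292, so adding gudgeon raises the average — include it.

Yes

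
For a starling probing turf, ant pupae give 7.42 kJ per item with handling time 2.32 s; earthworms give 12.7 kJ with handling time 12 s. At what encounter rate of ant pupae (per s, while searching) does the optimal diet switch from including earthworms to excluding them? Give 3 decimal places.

0.213 per s

At the threshold, the rate on ant pupae alone equals the profitability of earthworms: λ·7.42/(1 + λ·2.32) = 12.7/12 = 1.058.
Rearranging, λ(7.42 − 1.058×2.32) = 1.058, so λ = 1.058/4.965 = 0.2132 per s.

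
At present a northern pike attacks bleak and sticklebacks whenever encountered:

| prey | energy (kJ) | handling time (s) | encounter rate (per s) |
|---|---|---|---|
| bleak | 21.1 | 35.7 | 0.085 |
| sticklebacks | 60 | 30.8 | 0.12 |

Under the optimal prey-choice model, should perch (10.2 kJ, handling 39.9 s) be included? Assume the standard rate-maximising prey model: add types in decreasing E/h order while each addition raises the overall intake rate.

No

Current rate: (0.085×21.1 + 0.12×60)/(1 + 0.085×35.7 + 0.12×30.8) = 1.163 kJ/s.
Profitability of perch: 10.2/39.9 = 0.2556 kJ/s.
0.2556 < 1.163, so adding perch would lower the average — exclude it.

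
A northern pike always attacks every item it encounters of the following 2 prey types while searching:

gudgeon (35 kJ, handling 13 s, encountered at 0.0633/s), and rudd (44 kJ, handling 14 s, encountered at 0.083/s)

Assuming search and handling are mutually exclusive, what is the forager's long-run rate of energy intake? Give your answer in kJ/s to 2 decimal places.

Energy encountered per unit search time: 0.0633×35 + 0.083×44 = 5.867 kJ/s.
Handling time per unit search time: 0.0633×13 + 0.083×14 = 1.985.
Rate = 5.867/(1 + 1.985) = 1.966 kJ/s.

1.97 kJ/s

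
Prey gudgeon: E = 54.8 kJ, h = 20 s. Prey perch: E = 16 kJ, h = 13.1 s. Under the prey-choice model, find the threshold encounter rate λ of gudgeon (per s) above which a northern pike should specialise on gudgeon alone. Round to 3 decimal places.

0.040 per s

The zero-one rule: include perch iff E₂/h₂ > λE₁/(1+λh₁). Equality gives the switch point.
λE₁h₂ = E₂ + λE₂h₁ ⇒ λ = E₂/(E₁h₂ − E₂h₁) = 16/(717.9 − 320) = 0.04021 per s.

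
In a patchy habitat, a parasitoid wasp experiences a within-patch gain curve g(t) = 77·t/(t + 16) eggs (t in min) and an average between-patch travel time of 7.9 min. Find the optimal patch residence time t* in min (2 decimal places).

11.24 min

Optimal t* satisfies g'(t*) = g(t*)/(T + t*).
g'(t) = 77·16/(t + 16)². Setting 77·16/(t+16)² = 77t/[(t+16)(7.9+t)] gives 16(7.9+t) = t(t+16), so t² = 16×7.9 = 126.4.
t* = √126.4 = 11.24 min.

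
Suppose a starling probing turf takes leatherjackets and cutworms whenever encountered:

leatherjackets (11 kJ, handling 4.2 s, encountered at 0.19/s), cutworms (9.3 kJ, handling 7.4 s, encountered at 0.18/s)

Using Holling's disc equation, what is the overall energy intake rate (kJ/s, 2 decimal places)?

1.20 kJ/s

Energy encountered per unit search time: 0.19×11 + 0.18×9.3 = 3.764 kJ/s.
Handling time per unit search time: 0.19×4.2 + 0.18×7.4 = 2.13.
Rate = 3.764/(1 + 2.13) = 1.203 kJ/s.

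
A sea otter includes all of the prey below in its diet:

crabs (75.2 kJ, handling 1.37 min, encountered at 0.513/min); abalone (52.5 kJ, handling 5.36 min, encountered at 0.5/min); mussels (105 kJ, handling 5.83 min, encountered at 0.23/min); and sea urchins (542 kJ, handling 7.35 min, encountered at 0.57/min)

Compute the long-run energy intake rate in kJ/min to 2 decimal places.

40.14 kJ/min

Energy encountered per unit search time: 0.513×75.2 + 0.5×52.5 + 0.23×105 + 0.57×542 = 397.9 kJ/min.
Handling time per unit search time: 0.513×1.37 + 0.5×5.36 + 0.23×5.83 + 0.57×7.35 = 8.913.
Rate = 397.9/(1 + 8.913) = 40.14 kJ/min.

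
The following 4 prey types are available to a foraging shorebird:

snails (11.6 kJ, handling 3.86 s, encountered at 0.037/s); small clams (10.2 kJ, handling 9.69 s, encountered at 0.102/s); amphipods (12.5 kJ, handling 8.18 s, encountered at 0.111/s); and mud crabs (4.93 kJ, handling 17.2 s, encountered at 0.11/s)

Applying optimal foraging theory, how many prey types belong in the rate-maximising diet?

3

Profitabilities (E/h, kJ/s): snails 3.01, amphipods 1.53, small clams 1.05, mud crabs 0.287. Add prey in this order while the next type's profitability exceeds the intake rate on those already taken.
Rate on top 1: 0.3756. amphipods: 1.53 > 0.3756 → include.
Rate on top 2: 0.8858. small clams: 1.05 > 0.8858 → include.
Rate on top 3: 0.9401. mud crabs: 0.287 < 0.9401 → exclude; stop.
Optimal diet: snails, amphipods, small clams — 3 of 4 types.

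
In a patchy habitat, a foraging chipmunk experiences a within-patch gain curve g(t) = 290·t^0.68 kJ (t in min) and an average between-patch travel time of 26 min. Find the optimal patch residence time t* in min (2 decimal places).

55.25 min

By the marginal value theorem, leave when the instantaneous gain rate g'(t) equals the habitat-wide average g(t)/(T + t).
g'(t) = 0.68·290·t^-0.32. Setting 0.68·290·t^-0.32 = 290·t^0.68/(26+t) gives 0.68(26+t) = t, so 0.32·t = 0.68×26.
t* = 0.68×26/0.32 = 55.25 min.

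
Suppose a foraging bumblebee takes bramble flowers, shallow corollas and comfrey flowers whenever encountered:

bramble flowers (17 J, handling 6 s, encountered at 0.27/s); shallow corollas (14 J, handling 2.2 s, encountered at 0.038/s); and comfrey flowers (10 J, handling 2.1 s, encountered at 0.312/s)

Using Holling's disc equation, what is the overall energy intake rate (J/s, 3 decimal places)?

R = (0.27×17 + 0.038×14 + 0.312×10) / (1 + 0.27×6 + 0.038×2.2 + 0.312×2.1) = 8.242/3.359 = 2.454 J/s.

2.454 J/s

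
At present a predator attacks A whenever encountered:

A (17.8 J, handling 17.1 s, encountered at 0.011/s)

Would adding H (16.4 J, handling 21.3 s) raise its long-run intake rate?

Intake rate on the current diet: R = (0.011×17.8) / (1 + 0.011×17.1) = 0.1958/1.188 = 0.1648 J/s.
H: E/h = 16.4/21.3 = 0.77 J/s.
Since 0.77 > R, including H increases the long-run rate.

Yes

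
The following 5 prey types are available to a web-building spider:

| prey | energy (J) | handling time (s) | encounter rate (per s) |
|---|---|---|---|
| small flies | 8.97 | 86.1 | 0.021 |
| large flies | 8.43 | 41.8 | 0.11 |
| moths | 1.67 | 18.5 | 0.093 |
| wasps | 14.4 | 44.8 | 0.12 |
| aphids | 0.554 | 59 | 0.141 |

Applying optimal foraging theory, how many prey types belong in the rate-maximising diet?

Rank by E/h (J/s): wasps 0.321, large flies 0.202, small flies 0.104, moths 0.0903, aphids 0.00939. Include each in turn until the next type's E/h falls below the running intake rate.
Rate on top 1: 0.271. large flies: 0.202 < 0.271 → exclude; stop.
Optimal diet: wasps — 1 of 5 types.

1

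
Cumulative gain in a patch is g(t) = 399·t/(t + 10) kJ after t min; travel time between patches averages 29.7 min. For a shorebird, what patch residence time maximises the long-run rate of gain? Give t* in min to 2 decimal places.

By the marginal value theorem, leave when the instantaneous gain rate g'(t) equals the habitat-wide average g(t)/(T + t).
g'(t) = 399·10/(t + 10)². Setting 399·10/(t+10)² = 399t/[(t+10)(29.7+t)] gives 10(29.7+t) = t(t+10), so t² = 10×29.7 = 297.
t* = √297 = 17.23 min.

17.23 min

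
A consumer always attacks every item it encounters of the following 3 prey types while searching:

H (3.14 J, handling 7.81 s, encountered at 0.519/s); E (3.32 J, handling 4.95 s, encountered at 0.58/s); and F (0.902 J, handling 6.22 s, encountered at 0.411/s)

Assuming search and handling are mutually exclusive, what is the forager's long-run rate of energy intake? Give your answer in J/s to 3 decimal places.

R = Σλ_iE_i / (1 + Σλ_ih_i)
Numerator: 0.519×3.14 + 0.58×3.32 + 0.411×0.902 = 3.926
Denominator: 1 + 0.519×7.81 + 0.58×4.95 + 0.411×6.22 = 10.48
R = 3.926/10.48 = 0.3746 J/s

0.375 J/s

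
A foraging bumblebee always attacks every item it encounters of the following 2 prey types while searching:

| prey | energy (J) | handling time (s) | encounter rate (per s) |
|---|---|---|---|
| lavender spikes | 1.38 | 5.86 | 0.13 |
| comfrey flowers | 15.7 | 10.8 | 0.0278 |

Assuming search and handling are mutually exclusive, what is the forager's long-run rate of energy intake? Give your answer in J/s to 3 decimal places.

0.299 J/s

R = Σλ_iE_i / (1 + Σλ_ih_i)
Numerator: 0.13×1.38 + 0.0278×15.7 = 0.6159
Denominator: 1 + 0.13×5.86 + 0.0278×10.8 = 2.062
R = 0.6159/2.062 = 0.2987 J/s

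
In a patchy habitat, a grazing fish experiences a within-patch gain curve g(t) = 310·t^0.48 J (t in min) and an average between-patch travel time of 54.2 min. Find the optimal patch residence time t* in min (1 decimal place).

By the marginal value theorem, leave when the instantaneous gain rate g'(t) equals the habitat-wide average g(t)/(T + t).
g'(t) = 0.48·310·t^-0.52. Setting 0.48·310·t^-0.52 = 310·t^0.48/(54.2+t) gives 0.48(54.2+t) = t, so 0.52·t = 0.48×54.2.
t* = 0.48×54.2/0.52 = 50.03 min.

50.0 min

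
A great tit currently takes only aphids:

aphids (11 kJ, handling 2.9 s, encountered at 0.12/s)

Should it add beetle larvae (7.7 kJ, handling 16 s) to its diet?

No

On aphids alone, R = ΣλE/(1+Σλh) = 1.32/1.348 = 0.9792 kJ/s.
Profitability of beetle larvae: 7.7/16 = 0.4813 kJ/s.
Since 0.4813 < R, time spent handling beetle larvae is better spent searching.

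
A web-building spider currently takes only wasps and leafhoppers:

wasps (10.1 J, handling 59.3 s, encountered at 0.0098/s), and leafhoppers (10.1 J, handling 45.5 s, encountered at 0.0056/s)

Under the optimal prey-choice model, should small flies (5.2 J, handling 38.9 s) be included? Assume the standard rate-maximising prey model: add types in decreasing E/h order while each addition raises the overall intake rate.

Current rate: (0.0098×10.1 + 0.0056×10.1)/(1 + 0.0098×59.3 + 0.0056×45.5) = 0.08472 J/s.
small flies: E/h = 5.2/38.9 = 0.1337 J/s.
0.1337 > 0.08472, so adding small flies raises the average — include it.

Yes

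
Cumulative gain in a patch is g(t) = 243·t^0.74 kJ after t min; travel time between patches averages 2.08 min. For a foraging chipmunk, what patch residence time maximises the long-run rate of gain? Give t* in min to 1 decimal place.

Optimal t* satisfies g'(t*) = g(t*)/(T + t*).
g'(t) = 0.74·243·t^-0.26. Setting 0.74·243·t^-0.26 = 243·t^0.74/(2.08+t) gives 0.74(2.08+t) = t, so 0.26·t = 0.74×2.08.
t* = 0.74×2.08/0.26 = 5.92 min.

5.9 min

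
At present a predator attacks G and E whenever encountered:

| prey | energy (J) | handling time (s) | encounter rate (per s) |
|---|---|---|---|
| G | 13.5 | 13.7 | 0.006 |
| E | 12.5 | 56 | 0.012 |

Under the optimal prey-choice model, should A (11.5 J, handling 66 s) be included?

Intake rate on the current diet: R = (0.006×13.5 + 0.012×12.5) / (1 + 0.006×13.7 + 0.012×56) = 0.231/1.754 = 0.1317 J/s.
A: E/h = 11.5/66 = 0.1742 J/s.
Since 0.1742 > R, including A increases the long-run rate.

Yes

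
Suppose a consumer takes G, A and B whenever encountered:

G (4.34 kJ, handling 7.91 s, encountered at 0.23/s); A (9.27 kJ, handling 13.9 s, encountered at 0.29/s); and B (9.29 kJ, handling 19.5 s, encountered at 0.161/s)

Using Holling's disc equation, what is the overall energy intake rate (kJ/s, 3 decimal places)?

R = (0.23×4.34 + 0.29×9.27 + 0.161×9.29) / (1 + 0.23×7.91 + 0.29×13.9 + 0.161×19.5) = 5.182/9.99 = 0.5187 kJ/s.

0.519 kJ/s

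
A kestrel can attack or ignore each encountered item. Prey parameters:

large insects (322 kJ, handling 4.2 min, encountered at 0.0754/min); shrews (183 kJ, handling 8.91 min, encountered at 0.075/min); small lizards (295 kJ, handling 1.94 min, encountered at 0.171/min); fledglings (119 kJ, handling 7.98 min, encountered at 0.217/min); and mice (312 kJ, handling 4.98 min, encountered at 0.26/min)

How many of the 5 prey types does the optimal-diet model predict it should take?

E/h in descending order: small lizards 152, large insects 76.7, mice 62.7, shrews 20.5, fledglings 14.9 kJ/min. The optimal diet is the largest prefix of this list for which every included type satisfies E_i/h_i > R on the types above it.
Rate on top 1: 37.88. large insects: 76.7 > 37.88 → include.
Rate on top 2: 45.33. mice: 62.7 > 45.33 → include.
Rate on top 3: 52.95. shrews: 20.5 < 52.95 → exclude; stop.
Optimal diet: small lizards, large insects, mice — 3 of 5 types.

3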